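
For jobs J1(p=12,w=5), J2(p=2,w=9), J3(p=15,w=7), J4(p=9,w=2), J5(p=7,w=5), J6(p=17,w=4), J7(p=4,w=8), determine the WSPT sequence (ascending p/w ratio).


WSPT (Smith's rule): sort by p/w ascending
  J2: p/w = 2/9 = 0.222
  J7: p/w = 4/8 = 0.500
  J5: p/w = 7/5 = 1.400
  J3: p/w = 15/7 = 2.143
  J1: p/w = 12/5 = 2.400
  J6: p/w = 17/4 = 4.250
  J4: p/w = 9/2 = 4.500
Order: J2 → J7 → J5 → J3 → J1 → J6 → J4


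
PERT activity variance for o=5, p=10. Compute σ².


σ² = ((p - o) / 6)² = (p - o)² / 36
= (10 - 5)² / 36
= 5² / 36
= 25 / 36
= 0.6944


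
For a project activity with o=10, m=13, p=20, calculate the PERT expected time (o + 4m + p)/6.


te = (o + 4m + p) / 6
= (10 + 4×13 + 20) / 6
= (10 + 52 + 20) / 6
= 82 / 6
= 13.67


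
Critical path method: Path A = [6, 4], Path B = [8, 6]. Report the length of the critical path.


Path A: 6 + 4 = 10
Path B: 8 + 6 = 14
Critical path = longest = max(10, 14)
= 14 (Path B)


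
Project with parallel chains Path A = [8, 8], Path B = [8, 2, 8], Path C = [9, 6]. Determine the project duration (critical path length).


Path A: 8 + 8 = 16
Path B: 8 + 2 + 8 = 18
Path C: 9 + 6 = 15
Critical path = longest = max(16, 18, 15)
= 18 (Path B)


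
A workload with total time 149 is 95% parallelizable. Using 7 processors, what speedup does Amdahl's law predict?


Amdahl's law: T_p = T × ((1-p) + p/N)
= 149 × ((1-0.95) + 0.95/7)
= 149 × (0.05 + 0.1357)
= 149 × 0.1857
= 27.67
Speedup = 149/27.67
= 5.38×


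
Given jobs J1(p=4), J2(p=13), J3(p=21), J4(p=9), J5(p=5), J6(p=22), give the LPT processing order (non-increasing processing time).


LPT: sort by longest processing time first
  J6: p=22
  J3: p=21
  J2: p=13
  J4: p=9
  J5: p=5
  J1: p=4
Order: J6 → J3 → J2 → J4 → J5 → J1


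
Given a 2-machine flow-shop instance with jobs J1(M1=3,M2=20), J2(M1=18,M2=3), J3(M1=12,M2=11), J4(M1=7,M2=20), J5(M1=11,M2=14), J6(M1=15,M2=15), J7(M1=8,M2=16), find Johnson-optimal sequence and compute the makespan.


Johnson's rule:
Group 1 (M1≤M2, sort by M1): ['J1', 'J4', 'J7', 'J5', 'J6']
Group 2 (M1>M2, sort desc M2): ['J3', 'J2']
Sequence: J1 → J4 → J7 → J5 → J6 → J3 → J2
Makespan calculation:
  J1: M1 done=3, M2 done=23
  J4: M1 done=10, M2 done=43
  J7: M1 done=18, M2 done=59
  J5: M1 done=29, M2 done=73
  J6: M1 done=44, M2 done=88
  J3: M1 done=56, M2 done=99
  J2: M1 done=74, M2 done=102
= Sequence: J1 → J4 → J7 → J5 → J6 → J3 → J2, Makespan: 102


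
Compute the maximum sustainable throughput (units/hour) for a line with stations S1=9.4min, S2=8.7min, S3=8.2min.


Bottleneck = longest station time
Station times: [9.4, 8.7, 8.2]
Max = 9.4 min
Rate = 60 / 9.4
= 6.38 units/hour (bottleneck: 9.4min)


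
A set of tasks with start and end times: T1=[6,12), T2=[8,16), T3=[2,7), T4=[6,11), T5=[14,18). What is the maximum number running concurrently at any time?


Check each time point for overlaps:
  t=6: 3 tasks active (T1, T3, T4)
Max concurrent = 3


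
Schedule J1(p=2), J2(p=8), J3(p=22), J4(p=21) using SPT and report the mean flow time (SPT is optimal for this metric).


SPT order: J1 → J2 → J4 → J3
Completion times:
  J1: C=2
  J2: C=10
  J4: C=31
  J3: C=53
Sum = 96, n = 4
Mean flow = 96/4
= 24.00


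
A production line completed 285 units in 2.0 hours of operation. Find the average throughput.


Throughput = units / time
= 285 / 2.0
= 142.5 units/hour


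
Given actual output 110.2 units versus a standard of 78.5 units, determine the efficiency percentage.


Efficiency = (actual / standard) × 100
= (110.2 / 78.5) × 100
= 140.4%


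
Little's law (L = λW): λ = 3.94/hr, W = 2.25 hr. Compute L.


Little's law: L = λ × W
= 3.94 × 2.25
= 8.87


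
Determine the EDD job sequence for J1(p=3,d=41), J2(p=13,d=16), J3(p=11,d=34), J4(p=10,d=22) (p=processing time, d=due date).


EDD: sort by earliest due date
  J2: d=16, p=13
  J4: d=22, p=10
  J3: d=34, p=11
  J1: d=41, p=3
Order: J2 → J4 → J3 → J1


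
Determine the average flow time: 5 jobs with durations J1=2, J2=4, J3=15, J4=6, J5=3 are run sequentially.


Completion times:
  J1: completes at 2
  J2: completes at 6
  J3: completes at 21
  J4: completes at 27
  J5: completes at 30
Sum = 86
Average = 86/5
= 17.20


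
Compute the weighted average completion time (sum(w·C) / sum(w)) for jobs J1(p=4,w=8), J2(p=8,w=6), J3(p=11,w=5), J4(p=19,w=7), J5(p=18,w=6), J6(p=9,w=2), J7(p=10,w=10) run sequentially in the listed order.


Completion times:
  J1: C=4, w×C=8×4=32
  J2: C=12, w×C=6×12=72
  J3: C=23, w×C=5×23=115
  J4: C=42, w×C=7×42=294
  J5: C=60, w×C=6×60=360
  J6: C=69, w×C=2×69=138
  J7: C=79, w×C=10×79=790
Sum w×C = 1801
Sum w = 44
Weighted avg = 1801/44
= 40.93


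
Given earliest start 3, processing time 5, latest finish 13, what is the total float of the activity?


EF = ES + duration = 3 + 5 = 8
LS = LF - duration = 13 - 5 = 8
Total Float = LF - EF = 13 - 8
(or LS - ES = 8 - 3)
= 5


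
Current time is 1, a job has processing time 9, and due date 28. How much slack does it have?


Slack = due - current_time - processing
= 28 - 1 - 9
= 18


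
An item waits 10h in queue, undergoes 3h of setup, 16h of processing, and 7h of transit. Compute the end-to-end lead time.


Lead time = queue + setup + processing + transit
= 10 + 3 + 16 + 7
= 36 hours


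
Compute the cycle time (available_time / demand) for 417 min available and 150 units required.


Cycle time = available time / demand
= 417 / 150
= 2.78 min/unit


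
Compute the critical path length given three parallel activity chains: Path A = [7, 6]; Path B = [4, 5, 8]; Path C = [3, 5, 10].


Path A: 7 + 6 = 13
Path B: 4 + 5 + 8 = 17
Path C: 3 + 5 + 10 = 18
Critical path = longest = max(13, 17, 18)
= 18 (Path C)


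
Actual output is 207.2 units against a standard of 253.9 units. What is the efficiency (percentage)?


Efficiency = (actual / standard) × 100
= (207.2 / 253.9) × 100
= 81.6%


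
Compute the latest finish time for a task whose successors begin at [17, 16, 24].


LF = min of all successor start times
Successors start at: [17, 16, 24]
LF = min(17, 16, 24)
= 16


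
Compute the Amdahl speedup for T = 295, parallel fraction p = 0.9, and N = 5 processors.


Amdahl's law: T_p = T × ((1-p) + p/N)
= 295 × ((1-0.9) + 0.9/5)
= 295 × (0.10 + 0.1800)
= 295 × 0.2800
= 82.60
Speedup = 295/82.60
= 3.57×


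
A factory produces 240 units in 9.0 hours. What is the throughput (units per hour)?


Throughput = units / time
= 240 / 9.0
= 26.7 units/hour


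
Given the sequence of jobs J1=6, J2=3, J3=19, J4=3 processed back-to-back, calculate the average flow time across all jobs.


Completion times:
  J1: completes at 6
  J2: completes at 9
  J3: completes at 28
  J4: completes at 31
Sum = 74
Average = 74/4
= 18.50


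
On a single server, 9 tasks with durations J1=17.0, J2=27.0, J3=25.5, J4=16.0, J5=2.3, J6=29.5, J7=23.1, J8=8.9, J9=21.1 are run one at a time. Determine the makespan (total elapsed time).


Sequential makespan: sum all processing times
= 17.0 + 27.0 + 25.5 + 16.0 + 2.3 + 29.5 + 23.1 + 8.9 + 21.1
= 170.4 time units


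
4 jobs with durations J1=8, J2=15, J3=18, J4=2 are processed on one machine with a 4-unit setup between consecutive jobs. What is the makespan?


Makespan = Σ processing + (n-1) × setup
= (8 + 15 + 18 + 2) + (4-1)×4
= 43 + 12
= 55 time units


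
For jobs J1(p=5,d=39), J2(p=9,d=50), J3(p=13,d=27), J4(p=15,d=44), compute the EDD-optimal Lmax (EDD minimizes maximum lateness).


EDD order: J3 → J1 → J4 → J2
Completion and lateness:
  J3: C=13, d=27, L=13-27=-14
  J1: C=18, d=39, L=18-39=-21
  J4: C=33, d=44, L=33-44=-11
  J2: C=42, d=50, L=42-50=-8
Lmax = max(-14, -21, -11, -8)
= -8


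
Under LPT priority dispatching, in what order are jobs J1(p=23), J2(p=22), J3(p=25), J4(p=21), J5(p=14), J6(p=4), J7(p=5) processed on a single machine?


LPT: sort by longest processing time first
  J3: p=25
  J1: p=23
  J2: p=22
  J4: p=21
  J5: p=14
  J7: p=5
  J6: p=4
Order: J3 → J1 → J2 → J4 → J5 → J7 → J6


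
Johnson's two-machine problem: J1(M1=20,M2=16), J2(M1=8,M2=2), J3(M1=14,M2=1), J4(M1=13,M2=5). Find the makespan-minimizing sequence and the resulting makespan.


Johnson's rule:
Group 1 (M1≤M2, sort by M1): []
Group 2 (M1>M2, sort desc M2): ['J1', 'J4', 'J2', 'J3']
Sequence: J1 → J4 → J2 → J3
Makespan calculation:
  J1: M1 done=20, M2 done=36
  J4: M1 done=33, M2 done=41
  J2: M1 done=41, M2 done=43
  J3: M1 done=55, M2 done=56
= Sequence: J1 → J4 → J2 → J3, Makespan: 56


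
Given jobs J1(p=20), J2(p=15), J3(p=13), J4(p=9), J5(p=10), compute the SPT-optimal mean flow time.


SPT order: J4 → J5 → J3 → J2 → J1
Completion times:
  J4: C=9
  J5: C=19
  J3: C=32
  J2: C=47
  J1: C=67
Sum = 174, n = 5
Mean flow = 174/5
= 34.80


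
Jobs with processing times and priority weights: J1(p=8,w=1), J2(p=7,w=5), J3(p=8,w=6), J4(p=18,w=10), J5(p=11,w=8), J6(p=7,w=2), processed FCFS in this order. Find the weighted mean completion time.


Completion times:
  J1: C=8, w×C=1×8=8
  J2: C=15, w×C=5×15=75
  J3: C=23, w×C=6×23=138
  J4: C=41, w×C=10×41=410
  J5: C=52, w×C=8×52=416
  J6: C=59, w×C=2×59=118
Sum w×C = 1165
Sum w = 32
Weighted avg = 1165/32
= 36.41


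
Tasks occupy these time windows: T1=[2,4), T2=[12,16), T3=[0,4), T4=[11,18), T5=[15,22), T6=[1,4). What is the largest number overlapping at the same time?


Check each time point for overlaps:
  t=2: 3 tasks active (T1, T3, T6)
Max concurrent = 3


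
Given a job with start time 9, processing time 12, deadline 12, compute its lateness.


Completion = 9 + 12 = 21
Lateness = C - d = 21 - 12
= 9


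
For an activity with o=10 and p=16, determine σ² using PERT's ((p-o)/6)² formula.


σ² = ((p - o) / 6)² = (p - o)² / 36
= (16 - 10)² / 36
= 6² / 36
= 36 / 36
= 1.0000


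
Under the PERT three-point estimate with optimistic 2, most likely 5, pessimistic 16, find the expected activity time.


te = (o + 4m + p) / 6
= (2 + 4×5 + 16) / 6
= (2 + 20 + 16) / 6
= 38 / 6
= 6.33


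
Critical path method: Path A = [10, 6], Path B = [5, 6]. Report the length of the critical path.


Path A: 10 + 6 = 16
Path B: 5 + 6 = 11
Critical path = longest = max(16, 11)
= 16 (Path A)


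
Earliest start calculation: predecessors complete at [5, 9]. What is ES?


ES = max of all predecessor completion times
Predecessors: [5, 9]
ES = max(5, 9)
= 9


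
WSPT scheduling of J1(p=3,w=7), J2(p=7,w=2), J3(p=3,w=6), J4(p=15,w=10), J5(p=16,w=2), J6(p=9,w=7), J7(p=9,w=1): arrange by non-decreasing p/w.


WSPT (Smith's rule): sort by p/w ascending
  J1: p/w = 3/7 = 0.429
  J3: p/w = 3/6 = 0.500
  J6: p/w = 9/7 = 1.286
  J4: p/w = 15/10 = 1.500
  J2: p/w = 7/2 = 3.500
  J5: p/w = 16/2 = 8.000
  J7: p/w = 9/1 = 9.000
Order: J1 → J3 → J6 → J4 → J2 → J5 → J7


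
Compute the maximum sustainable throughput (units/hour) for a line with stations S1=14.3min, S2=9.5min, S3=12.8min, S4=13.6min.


Bottleneck = longest station time
Station times: [14.3, 9.5, 12.8, 13.6]
Max = 14.3 min
Rate = 60 / 14.3
= 4.20 units/hour (bottleneck: 14.3min)


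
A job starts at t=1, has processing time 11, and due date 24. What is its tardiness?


Completion = start + processing = 1 + 11 = 12
Tardiness = max(0, C - d) = max(0, 12 - 24)
= max(0, -12)
= 0


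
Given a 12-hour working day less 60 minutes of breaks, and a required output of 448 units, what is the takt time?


Available = 12×60 - 60 = 660 min
Takt time = 660 / 448
= 1.47 min/unit


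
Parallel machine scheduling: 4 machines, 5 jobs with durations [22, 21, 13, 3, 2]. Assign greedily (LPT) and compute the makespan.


Jobs (LPT sorted): [22, 21, 13, 3, 2]
Machines: 4
  J=22 → Machine 1 (load: 0+22=22)
  J=21 → Machine 2 (load: 0+21=21)
  J=13 → Machine 3 (load: 0+13=13)
  J=3 → Machine 4 (load: 0+3=3)
  J=2 → Machine 4 (load: 3+2=5)
Machine loads: [22, 21, 13, 5]
Makespan = max = 22 time units


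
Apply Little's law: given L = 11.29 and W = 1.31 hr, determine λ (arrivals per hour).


Little's law: L = λW → λ = L / W
= 11.29 / 1.31
= 8.62 per hour


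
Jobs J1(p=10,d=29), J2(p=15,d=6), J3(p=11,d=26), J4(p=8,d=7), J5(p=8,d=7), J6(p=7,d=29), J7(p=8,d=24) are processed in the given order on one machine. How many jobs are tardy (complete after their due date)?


Completion vs due date:
  J1: C=10, d=29 → on time
  J2: C=25, d=6 → TARDY
  J3: C=36, d=26 → TARDY
  J4: C=44, d=7 → TARDY
  J5: C=52, d=7 → TARDY
  J6: C=59, d=29 → TARDY
  J7: C=67, d=24 → TARDY
Tardy jobs: J2, J3, J4, J5, J6, J7
Count = 6


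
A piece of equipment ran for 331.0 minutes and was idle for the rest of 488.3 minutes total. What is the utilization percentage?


Utilization = busy / total × 100
= 331.0 / 488.3 × 100
= 67.8%


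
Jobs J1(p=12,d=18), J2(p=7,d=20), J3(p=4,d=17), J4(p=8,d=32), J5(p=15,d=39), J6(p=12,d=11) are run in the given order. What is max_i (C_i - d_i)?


Lateness per job (L = C - d):
  J1: C=12, d=18, L=-6
  J2: C=19, d=20, L=-1
  J3: C=23, d=17, L=6
  J4: C=31, d=32, L=-1
  J5: C=46, d=39, L=7
  J6: C=58, d=11, L=47
Lmax = max(-6, -1, 6, -1, 7, 47)
= 47


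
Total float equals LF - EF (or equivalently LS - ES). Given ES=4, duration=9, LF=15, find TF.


EF = ES + duration = 4 + 9 = 13
LS = LF - duration = 15 - 9 = 6
Total Float = LF - EF = 15 - 13
(or LS - ES = 6 - 4)
= 2


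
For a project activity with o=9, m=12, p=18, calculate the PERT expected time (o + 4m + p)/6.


te = (o + 4m + p) / 6
= (9 + 4×12 + 18) / 6
= (9 + 48 + 18) / 6
= 75 / 6
= 12.50


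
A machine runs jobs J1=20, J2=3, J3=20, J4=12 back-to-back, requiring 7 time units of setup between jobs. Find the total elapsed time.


Makespan = Σ processing + (n-1) × setup
= (20 + 3 + 20 + 12) + (4-1)×7
= 55 + 21
= 76 time units


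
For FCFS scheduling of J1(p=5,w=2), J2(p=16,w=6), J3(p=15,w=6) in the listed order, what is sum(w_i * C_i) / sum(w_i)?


Completion times:
  J1: C=5, w×C=2×5=10
  J2: C=21, w×C=6×21=126
  J3: C=36, w×C=6×36=216
Sum w×C = 352
Sum w = 14
Weighted avg = 352/14
= 25.14


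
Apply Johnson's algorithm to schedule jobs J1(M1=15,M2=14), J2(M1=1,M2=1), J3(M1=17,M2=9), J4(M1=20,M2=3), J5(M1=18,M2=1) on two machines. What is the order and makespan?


Johnson's rule:
Group 1 (M1≤M2, sort by M1): ['J2']
Group 2 (M1>M2, sort desc M2): ['J1', 'J3', 'J4', 'J5']
Sequence: J2 → J1 → J3 → J4 → J5
Makespan calculation:
  J2: M1 done=1, M2 done=2
  J1: M1 done=16, M2 done=30
  J3: M1 done=33, M2 done=42
  J4: M1 done=53, M2 done=56
  J5: M1 done=71, M2 done=72
= Sequence: J2 → J1 → J3 → J4 → J5, Makespan: 72


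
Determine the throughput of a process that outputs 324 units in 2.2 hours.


Throughput = units / time
= 324 / 2.2
= 147.3 units/hour


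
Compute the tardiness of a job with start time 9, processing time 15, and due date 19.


Completion = start + processing = 9 + 15 = 24
Tardiness = max(0, C - d) = max(0, 24 - 19)
= max(0, 5)
= 5


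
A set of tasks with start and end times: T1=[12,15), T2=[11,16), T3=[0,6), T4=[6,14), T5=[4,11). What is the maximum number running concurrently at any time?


Check each time point for overlaps:
  t=12: 3 tasks active (T1, T2, T4)
Max concurrent = 3


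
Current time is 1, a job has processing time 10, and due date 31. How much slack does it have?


Slack = due - current_time - processing
= 31 - 1 - 10
= 20


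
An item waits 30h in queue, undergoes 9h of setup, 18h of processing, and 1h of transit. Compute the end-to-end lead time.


Lead time = queue + setup + processing + transit
= 30 + 9 + 18 + 1
= 58 hours


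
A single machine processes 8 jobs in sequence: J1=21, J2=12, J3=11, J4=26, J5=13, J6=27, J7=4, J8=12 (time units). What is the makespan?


Sequential makespan: sum all processing times
= 21 + 12 + 11 + 26 + 13 + 27 + 4 + 12
= 126 time units


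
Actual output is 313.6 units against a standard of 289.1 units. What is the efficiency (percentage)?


Efficiency = (actual / standard) × 100
= (313.6 / 289.1) × 100
= 108.5%


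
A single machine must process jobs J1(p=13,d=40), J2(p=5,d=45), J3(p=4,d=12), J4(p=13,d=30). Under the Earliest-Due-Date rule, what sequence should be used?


EDD: sort by earliest due date
  J3: d=12, p=4
  J4: d=30, p=13
  J1: d=40, p=13
  J2: d=45, p=5
Order: J3 → J4 → J1 → J2


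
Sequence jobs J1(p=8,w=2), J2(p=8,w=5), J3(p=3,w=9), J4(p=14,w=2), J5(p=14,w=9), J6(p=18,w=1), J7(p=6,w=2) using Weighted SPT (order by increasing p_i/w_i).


WSPT (Smith's rule): sort by p/w ascending
  J3: p/w = 3/9 = 0.333
  J5: p/w = 14/9 = 1.556
  J2: p/w = 8/5 = 1.600
  J7: p/w = 6/2 = 3.000
  J1: p/w = 8/2 = 4.000
  J4: p/w = 14/2 = 7.000
  J6: p/w = 18/1 = 18.000
Order: J3 → J5 → J2 → J7 → J1 → J4 → J6


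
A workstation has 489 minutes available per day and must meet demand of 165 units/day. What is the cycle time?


Cycle time = available time / demand
= 489 / 165
= 2.96 min/unit


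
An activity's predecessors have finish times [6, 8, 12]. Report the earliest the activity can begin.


ES = max of all predecessor completion times
Predecessors: [6, 8, 12]
ES = max(6, 8, 12)
= 12


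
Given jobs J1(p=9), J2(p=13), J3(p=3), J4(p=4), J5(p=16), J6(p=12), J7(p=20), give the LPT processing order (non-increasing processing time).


LPT: sort by longest processing time first
  J7: p=20
  J5: p=16
  J2: p=13
  J6: p=12
  J1: p=9
  J4: p=4
  J3: p=3
Order: J7 → J5 → J2 → J6 → J1 → J4 → J3


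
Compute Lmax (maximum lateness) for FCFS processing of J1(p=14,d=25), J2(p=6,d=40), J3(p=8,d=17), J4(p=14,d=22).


Lateness per job (L = C - d):
  J1: C=14, d=25, L=-11
  J2: C=20, d=40, L=-20
  J3: C=28, d=17, L=11
  J4: C=42, d=22, L=20
Lmax = max(-11, -20, 11, 20)
= 20


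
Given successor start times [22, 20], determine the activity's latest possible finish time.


LF = min of all successor start times
Successors start at: [22, 20]
LF = min(22, 20)
= 20


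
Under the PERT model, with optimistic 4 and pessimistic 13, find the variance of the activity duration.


σ² = ((p - o) / 6)² = (p - o)² / 36
= (13 - 4)² / 36
= 9² / 36
= 81 / 36
= 2.2500


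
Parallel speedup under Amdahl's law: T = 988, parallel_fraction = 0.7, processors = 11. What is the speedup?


Amdahl's law: T_p = T × ((1-p) + p/N)
= 988 × ((1-0.7) + 0.7/11)
= 988 × (0.30 + 0.0636)
= 988 × 0.3636
= 359.27
Speedup = 988/359.27
= 2.75×


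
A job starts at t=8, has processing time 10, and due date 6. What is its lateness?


Completion = 8 + 10 = 18
Lateness = C - d = 18 - 6
= 12


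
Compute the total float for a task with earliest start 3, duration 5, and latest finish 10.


EF = ES + duration = 3 + 5 = 8
LS = LF - duration = 10 - 5 = 5
Total Float = LF - EF = 10 - 8
(or LS - ES = 5 - 3)
= 2


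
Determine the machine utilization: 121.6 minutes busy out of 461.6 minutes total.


Utilization = busy / total × 100
= 121.6 / 461.6 × 100
= 26.3%


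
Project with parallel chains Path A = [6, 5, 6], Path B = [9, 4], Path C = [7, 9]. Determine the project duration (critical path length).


Path A: 6 + 5 + 6 = 17
Path B: 9 + 4 = 13
Path C: 7 + 9 = 16
Critical path = longest = max(17, 13, 16)
= 17 (Path A)


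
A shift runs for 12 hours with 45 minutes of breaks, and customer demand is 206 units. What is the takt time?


Available = 12×60 - 45 = 675 min
Takt time = 675 / 206
= 3.28 min/unit


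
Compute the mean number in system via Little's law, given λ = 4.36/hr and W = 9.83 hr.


Little's law: L = λ × W
= 4.36 × 9.83
= 42.86


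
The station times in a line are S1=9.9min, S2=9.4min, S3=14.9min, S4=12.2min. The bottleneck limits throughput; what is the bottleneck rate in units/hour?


Bottleneck = longest station time
Station times: [9.9, 9.4, 14.9, 12.2]
Max = 14.9 min
Rate = 60 / 14.9
= 4.03 units/hour (bottleneck: 14.9min)


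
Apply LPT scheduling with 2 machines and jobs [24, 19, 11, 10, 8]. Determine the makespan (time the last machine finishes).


Jobs (LPT sorted): [24, 19, 11, 10, 8]
Machines: 2
  J=24 → Machine 1 (load: 0+24=24)
  J=19 → Machine 2 (load: 0+19=19)
  J=11 → Machine 2 (load: 19+11=30)
  J=10 → Machine 1 (load: 24+10=34)
  J=8 → Machine 2 (load: 30+8=38)
Machine loads: [34, 38]
Makespan = max = 38 time units


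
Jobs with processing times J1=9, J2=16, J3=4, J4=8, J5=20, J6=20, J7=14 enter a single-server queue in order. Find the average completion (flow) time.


Completion times:
  J1: completes at 9
  J2: completes at 25
  J3: completes at 29
  J4: completes at 37
  J5: completes at 57
  J6: completes at 77
  J7: completes at 91
Sum = 325
Average = 325/7
= 46.43


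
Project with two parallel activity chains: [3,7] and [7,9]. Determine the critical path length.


Path A: 3 + 7 = 10
Path B: 7 + 9 = 16
Critical path = longest = max(10, 16)
= 16 (Path B)


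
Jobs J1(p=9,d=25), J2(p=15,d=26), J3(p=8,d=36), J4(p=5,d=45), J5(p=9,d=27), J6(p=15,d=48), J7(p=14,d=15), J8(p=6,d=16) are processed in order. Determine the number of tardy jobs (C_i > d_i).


Completion vs due date:
  J1: C=9, d=25 → on time
  J2: C=24, d=26 → on time
  J3: C=32, d=36 → on time
  J4: C=37, d=45 → on time
  J5: C=46, d=27 → TARDY
  J6: C=61, d=48 → TARDY
  J7: C=75, d=15 → TARDY
  J8: C=81, d=16 → TARDY
Tardy jobs: J5, J6, J7, J8
Count = 4


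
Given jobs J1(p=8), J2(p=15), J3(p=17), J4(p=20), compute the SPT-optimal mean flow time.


SPT order: J1 → J2 → J3 → J4
Completion times:
  J1: C=8
  J2: C=23
  J3: C=40
  J4: C=60
Sum = 131, n = 4
Mean flow = 131/4
= 32.75


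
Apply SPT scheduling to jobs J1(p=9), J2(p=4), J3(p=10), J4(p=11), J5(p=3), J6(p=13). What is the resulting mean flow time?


SPT order: J5 → J2 → J1 → J3 → J4 → J6
Completion times:
  J5: C=3
  J2: C=7
  J1: C=16
  J3: C=26
  J4: C=37
  J6: C=50
Sum = 139, n = 6
Mean flow = 139/6
= 23.17


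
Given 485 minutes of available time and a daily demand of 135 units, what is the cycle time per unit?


Cycle time = available time / demand
= 485 / 135
= 3.59 min/unit


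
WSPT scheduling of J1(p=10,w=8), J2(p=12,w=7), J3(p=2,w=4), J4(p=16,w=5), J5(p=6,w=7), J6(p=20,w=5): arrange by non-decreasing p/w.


WSPT (Smith's rule): sort by p/w ascending
  J3: p/w = 2/4 = 0.500
  J5: p/w = 6/7 = 0.857
  J1: p/w = 10/8 = 1.250
  J2: p/w = 12/7 = 1.714
  J4: p/w = 16/5 = 3.200
  J6: p/w = 20/5 = 4.000
Order: J3 → J5 → J1 → J2 → J4 → J6


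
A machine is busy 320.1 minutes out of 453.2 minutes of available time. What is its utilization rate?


Utilization = busy / total × 100
= 320.1 / 453.2 × 100
= 70.6%


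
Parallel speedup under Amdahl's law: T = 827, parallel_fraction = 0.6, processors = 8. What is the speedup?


Amdahl's law: T_p = T × ((1-p) + p/N)
= 827 × ((1-0.6) + 0.6/8)
= 827 × (0.40 + 0.0750)
= 827 × 0.4750
= 392.83
Speedup = 827/392.83
= 2.11×


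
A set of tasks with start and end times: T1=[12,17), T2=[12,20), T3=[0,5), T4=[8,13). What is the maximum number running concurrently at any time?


Check each time point for overlaps:
  t=12: 3 tasks active (T1, T2, T4)
Max concurrent = 3


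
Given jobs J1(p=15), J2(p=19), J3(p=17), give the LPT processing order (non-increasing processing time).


LPT: sort by longest processing time first
  J2: p=19
  J3: p=17
  J1: p=15
Order: J2 → J3 → J1


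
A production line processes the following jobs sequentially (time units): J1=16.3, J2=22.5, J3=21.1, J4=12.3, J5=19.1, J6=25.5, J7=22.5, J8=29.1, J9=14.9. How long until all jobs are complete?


Sequential makespan: sum all processing times
= 16.3 + 22.5 + 21.1 + 12.3 + 19.1 + 25.5 + 22.5 + 29.1 + 14.9
= 183.3 time units


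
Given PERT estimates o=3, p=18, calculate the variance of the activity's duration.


σ² = ((p - o) / 6)² = (p - o)² / 36
= (18 - 3)² / 36
= 15² / 36
= 225 / 36
= 6.2500


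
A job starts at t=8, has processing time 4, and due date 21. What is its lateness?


Completion = 8 + 4 = 12
Lateness = C - d = 12 - 21
= -9


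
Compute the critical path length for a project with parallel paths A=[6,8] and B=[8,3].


Path A: 6 + 8 = 14
Path B: 8 + 3 = 11
Critical path = longest = max(14, 11)
= 14 (Path A)


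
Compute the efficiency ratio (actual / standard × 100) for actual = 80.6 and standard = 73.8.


Efficiency = (actual / standard) × 100
= (80.6 / 73.8) × 100
= 109.2%


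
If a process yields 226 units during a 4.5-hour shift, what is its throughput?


Throughput = units / time
= 226 / 4.5
= 50.2 units/hour


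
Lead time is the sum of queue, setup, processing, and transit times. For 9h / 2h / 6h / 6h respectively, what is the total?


Lead time = queue + setup + processing + transit
= 9 + 2 + 6 + 6
= 23 hours


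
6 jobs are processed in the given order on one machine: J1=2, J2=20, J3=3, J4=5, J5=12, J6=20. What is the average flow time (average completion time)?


Completion times:
  J1: completes at 2
  J2: completes at 22
  J3: completes at 25
  J4: completes at 30
  J5: completes at 42
  J6: completes at 62
Sum = 183
Average = 183/6
= 30.50


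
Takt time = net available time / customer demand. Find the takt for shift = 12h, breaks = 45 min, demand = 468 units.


Available = 12×60 - 45 = 675 min
Takt time = 675 / 468
= 1.44 min/unit


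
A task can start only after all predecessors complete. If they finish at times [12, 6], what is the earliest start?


ES = max of all predecessor completion times
Predecessors: [12, 6]
ES = max(12, 6)
= 12


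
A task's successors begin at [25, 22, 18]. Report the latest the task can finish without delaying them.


LF = min of all successor start times
Successors start at: [25, 22, 18]
LF = min(25, 22, 18)
= 18


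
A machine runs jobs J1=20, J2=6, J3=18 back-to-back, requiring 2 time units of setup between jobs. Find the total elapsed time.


Makespan = Σ processing + (n-1) × setup
= (20 + 6 + 18) + (3-1)×2
= 44 + 4
= 48 time units


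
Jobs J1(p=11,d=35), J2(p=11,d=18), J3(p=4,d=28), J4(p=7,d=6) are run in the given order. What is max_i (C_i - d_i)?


Lateness per job (L = C - d):
  J1: C=11, d=35, L=-24
  J2: C=22, d=18, L=4
  J3: C=26, d=28, L=-2
  J4: C=33, d=6, L=27
Lmax = max(-24, 4, -2, 27)
= 27


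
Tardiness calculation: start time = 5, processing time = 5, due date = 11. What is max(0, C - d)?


Completion = start + processing = 5 + 5 = 10
Tardiness = max(0, C - d) = max(0, 10 - 11)
= max(0, -1)
= 0


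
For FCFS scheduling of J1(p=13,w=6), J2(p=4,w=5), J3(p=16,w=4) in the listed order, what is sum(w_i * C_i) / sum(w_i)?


Completion times:
  J1: C=13, w×C=6×13=78
  J2: C=17, w×C=5×17=85
  J3: C=33, w×C=4×33=132
Sum w×C = 295
Sum w = 15
Weighted avg = 295/15
= 19.67


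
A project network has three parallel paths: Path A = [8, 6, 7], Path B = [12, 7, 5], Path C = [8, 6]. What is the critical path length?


Path A: 8 + 6 + 7 = 21
Path B: 12 + 7 + 5 = 24
Path C: 8 + 6 = 14
Critical path = longest = max(21, 24, 14)
= 24 (Path B)


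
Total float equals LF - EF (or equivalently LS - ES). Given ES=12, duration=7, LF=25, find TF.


EF = ES + duration = 12 + 7 = 19
LS = LF - duration = 25 - 7 = 18
Total Float = LF - EF = 25 - 19
(or LS - ES = 18 - 12)
= 6


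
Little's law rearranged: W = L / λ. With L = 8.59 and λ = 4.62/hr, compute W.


Little's law: L = λW → W = L / λ
= 8.59 / 4.62
= 1.86 hours


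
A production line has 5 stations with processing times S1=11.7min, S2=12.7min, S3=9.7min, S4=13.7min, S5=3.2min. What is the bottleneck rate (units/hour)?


Bottleneck = longest station time
Station times: [11.7, 12.7, 9.7, 13.7, 3.2]
Max = 13.7 min
Rate = 60 / 13.7
= 4.38 units/hour (bottleneck: 13.7min)


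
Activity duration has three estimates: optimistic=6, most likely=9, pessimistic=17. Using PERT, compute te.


te = (o + 4m + p) / 6
= (6 + 4×9 + 17) / 6
= (6 + 36 + 17) / 6
= 59 / 6
= 9.83


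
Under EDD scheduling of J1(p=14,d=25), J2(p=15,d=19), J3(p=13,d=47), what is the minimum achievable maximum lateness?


EDD order: J2 → J1 → J3
Completion and lateness:
  J2: C=15, d=19, L=15-19=-4
  J1: C=29, d=25, L=29-25=4
  J3: C=42, d=47, L=42-47=-5
Lmax = max(-4, 4, -5)
= 4


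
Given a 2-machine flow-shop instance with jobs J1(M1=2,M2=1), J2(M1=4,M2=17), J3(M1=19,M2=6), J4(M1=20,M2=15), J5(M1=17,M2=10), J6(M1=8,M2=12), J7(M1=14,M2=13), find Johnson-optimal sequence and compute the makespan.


Johnson's rule:
Group 1 (M1≤M2, sort by M1): ['J2', 'J6']
Group 2 (M1>M2, sort desc M2): ['J4', 'J7', 'J5', 'J3', 'J1']
Sequence: J2 → J6 → J4 → J7 → J5 → J3 → J1
Makespan calculation:
  J2: M1 done=4, M2 done=21
  J6: M1 done=12, M2 done=33
  J4: M1 done=32, M2 done=48
  J7: M1 done=46, M2 done=61
  J5: M1 done=63, M2 done=73
  J3: M1 done=82, M2 done=88
  J1: M1 done=84, M2 done=89
= Sequence: J2 → J6 → J4 → J7 → J5 → J3 → J1, Makespan: 89


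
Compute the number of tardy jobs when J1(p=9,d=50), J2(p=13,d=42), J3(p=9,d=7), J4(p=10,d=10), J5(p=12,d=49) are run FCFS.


Completion vs due date:
  J1: C=9, d=50 → on time
  J2: C=22, d=42 → on time
  J3: C=31, d=7 → TARDY
  J4: C=41, d=10 → TARDY
  J5: C=53, d=49 → TARDY
Tardy jobs: J3, J4, J5
Count = 3


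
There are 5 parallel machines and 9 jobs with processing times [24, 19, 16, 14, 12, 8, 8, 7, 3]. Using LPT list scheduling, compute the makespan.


Jobs (LPT sorted): [24, 19, 16, 14, 12, 8, 8, 7, 3]
Machines: 5
  J=24 → Machine 1 (load: 0+24=24)
  J=19 → Machine 2 (load: 0+19=19)
  J=16 → Machine 3 (load: 0+16=16)
  J=14 → Machine 4 (load: 0+14=14)
  J=12 → Machine 5 (load: 0+12=12)
  J=8 → Machine 5 (load: 12+8=20)
  J=8 → Machine 4 (load: 14+8=22)
  J=7 → Machine 3 (load: 16+7=23)
  J=3 → Machine 2 (load: 19+3=22)
Machine loads: [24, 22, 23, 22, 20]
Makespan = max = 24 time units


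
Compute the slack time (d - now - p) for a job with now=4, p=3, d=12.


Slack = due - current_time - processing
= 12 - 4 - 3
= 5


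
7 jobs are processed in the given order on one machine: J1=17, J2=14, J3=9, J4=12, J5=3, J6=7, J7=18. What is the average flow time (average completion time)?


Completion times:
  J1: completes at 17
  J2: completes at 31
  J3: completes at 40
  J4: completes at 52
  J5: completes at 55
  J6: completes at 62
  J7: completes at 80
Sum = 337
Average = 337/7
= 48.14


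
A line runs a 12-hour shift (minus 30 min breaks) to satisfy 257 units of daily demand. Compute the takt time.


Available = 12×60 - 30 = 690 min
Takt time = 690 / 257
= 2.68 min/unit


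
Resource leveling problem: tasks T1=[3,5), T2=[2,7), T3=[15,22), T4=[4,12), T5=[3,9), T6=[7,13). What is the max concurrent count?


Check each time point for overlaps:
  t=4: 4 tasks active (T1, T2, T4, T5)
Max concurrent = 4


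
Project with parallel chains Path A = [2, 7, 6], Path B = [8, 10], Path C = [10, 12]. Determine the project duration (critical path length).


Path A: 2 + 7 + 6 = 15
Path B: 8 + 10 = 18
Path C: 10 + 12 = 22
Critical path = longest = max(15, 18, 22)
= 22 (Path C)


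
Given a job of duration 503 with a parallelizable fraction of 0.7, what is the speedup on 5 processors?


Amdahl's law: T_p = T × ((1-p) + p/N)
= 503 × ((1-0.7) + 0.7/5)
= 503 × (0.30 + 0.1400)
= 503 × 0.4400
= 221.32
Speedup = 503/221.32
= 2.27×


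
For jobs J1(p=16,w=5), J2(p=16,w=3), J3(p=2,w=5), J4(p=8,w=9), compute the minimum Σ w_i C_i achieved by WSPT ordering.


WSPT order (by p/w): J3 → J4 → J1 → J2
  J3: C=2, w·C=5×2=10
  J4: C=10, w·C=9×10=90
  J1: C=26, w·C=5×26=130
  J2: C=42, w·C=3×42=126
Σ w·C = 356
= 356


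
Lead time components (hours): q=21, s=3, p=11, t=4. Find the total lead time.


Lead time = queue + setup + processing + transit
= 21 + 3 + 11 + 4
= 39 hours


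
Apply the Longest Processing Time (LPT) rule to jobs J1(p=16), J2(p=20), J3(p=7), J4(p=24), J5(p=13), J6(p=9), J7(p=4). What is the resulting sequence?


LPT: sort by longest processing time first
  J4: p=24
  J2: p=20
  J1: p=16
  J5: p=13
  J6: p=9
  J3: p=7
  J7: p=4
Order: J4 → J2 → J1 → J5 → J6 → J3 → J7


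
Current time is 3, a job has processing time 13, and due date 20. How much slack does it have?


Slack = due - current_time - processing
= 20 - 3 - 13
= 4


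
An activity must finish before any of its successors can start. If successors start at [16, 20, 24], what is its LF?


LF = min of all successor start times
Successors start at: [16, 20, 24]
LF = min(16, 20, 24)
= 16


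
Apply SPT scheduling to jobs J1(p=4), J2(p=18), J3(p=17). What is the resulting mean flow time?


SPT order: J1 → J3 → J2
Completion times:
  J1: C=4
  J3: C=21
  J2: C=39
Sum = 64, n = 3
Mean flow = 64/3
= 21.33


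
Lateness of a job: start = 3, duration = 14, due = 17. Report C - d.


Completion = 3 + 14 = 17
Lateness = C - d = 17 - 17
= 0


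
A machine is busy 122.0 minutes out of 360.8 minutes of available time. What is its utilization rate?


Utilization = busy / total × 100
= 122.0 / 360.8 × 100
= 33.8%


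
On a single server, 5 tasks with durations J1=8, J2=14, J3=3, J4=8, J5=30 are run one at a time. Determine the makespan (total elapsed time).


Sequential makespan: sum all processing times
= 8 + 14 + 3 + 8 + 30
= 63 time units


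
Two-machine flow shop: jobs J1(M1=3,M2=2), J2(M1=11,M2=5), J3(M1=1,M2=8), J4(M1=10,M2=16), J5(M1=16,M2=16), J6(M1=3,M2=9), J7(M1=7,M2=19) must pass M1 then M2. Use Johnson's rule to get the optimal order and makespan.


Johnson's rule:
Group 1 (M1≤M2, sort by M1): ['J3', 'J6', 'J7', 'J4', 'J5']
Group 2 (M1>M2, sort desc M2): ['J2', 'J1']
Sequence: J3 → J6 → J7 → J4 → J5 → J2 → J1
Makespan calculation:
  J3: M1 done=1, M2 done=9
  J6: M1 done=4, M2 done=18
  J7: M1 done=11, M2 done=37
  J4: M1 done=21, M2 done=53
  J5: M1 done=37, M2 done=69
  J2: M1 done=48, M2 done=74
  J1: M1 done=51, M2 done=76
= Sequence: J3 → J6 → J7 → J4 → J5 → J2 → J1, Makespan: 76


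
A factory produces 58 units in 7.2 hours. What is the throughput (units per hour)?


Throughput = units / time
= 58 / 7.2
= 8.1 units/hour


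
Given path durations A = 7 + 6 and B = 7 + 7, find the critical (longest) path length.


Path A: 7 + 6 = 13
Path B: 7 + 7 = 14
Critical path = longest = max(13, 14)
= 14 (Path B)


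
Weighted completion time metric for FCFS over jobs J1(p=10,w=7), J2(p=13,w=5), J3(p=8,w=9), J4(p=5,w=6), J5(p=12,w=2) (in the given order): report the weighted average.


Completion times:
  J1: C=10, w×C=7×10=70
  J2: C=23, w×C=5×23=115
  J3: C=31, w×C=9×31=279
  J4: C=36, w×C=6×36=216
  J5: C=48, w×C=2×48=96
Sum w×C = 776
Sum w = 29
Weighted avg = 776/29
= 26.76


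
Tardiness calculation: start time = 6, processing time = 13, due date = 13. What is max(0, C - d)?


Completion = start + processing = 6 + 13 = 19
Tardiness = max(0, C - d) = max(0, 19 - 13)
= max(0, 6)
= 6


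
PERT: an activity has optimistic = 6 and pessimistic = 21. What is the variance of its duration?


σ² = ((p - o) / 6)² = (p - o)² / 36
= (21 - 6)² / 36
= 15² / 36
= 225 / 36
= 6.2500


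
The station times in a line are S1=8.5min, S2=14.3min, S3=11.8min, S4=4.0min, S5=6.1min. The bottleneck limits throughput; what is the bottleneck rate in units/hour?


Bottleneck = longest station time
Station times: [8.5, 14.3, 11.8, 4.0, 6.1]
Max = 14.3 min
Rate = 60 / 14.3
= 4.20 units/hour (bottleneck: 14.3min)


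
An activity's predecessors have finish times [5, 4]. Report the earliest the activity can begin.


ES = max of all predecessor completion times
Predecessors: [5, 4]
ES = max(5, 4)
= 5


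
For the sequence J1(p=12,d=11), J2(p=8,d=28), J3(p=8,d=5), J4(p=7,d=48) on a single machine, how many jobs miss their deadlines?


Completion vs due date:
  J1: C=12, d=11 → TARDY
  J2: C=20, d=28 → on time
  J3: C=28, d=5 → TARDY
  J4: C=35, d=48 → on time
Tardy jobs: J1, J3
Count = 2


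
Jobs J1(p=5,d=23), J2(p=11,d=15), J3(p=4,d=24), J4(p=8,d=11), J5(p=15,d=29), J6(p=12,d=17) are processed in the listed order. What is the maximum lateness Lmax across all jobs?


Lateness per job (L = C - d):
  J1: C=5, d=23, L=-18
  J2: C=16, d=15, L=1
  J3: C=20, d=24, L=-4
  J4: C=28, d=11, L=17
  J5: C=43, d=29, L=14
  J6: C=55, d=17, L=38
Lmax = max(-18, 1, -4, 17, 14, 38)
= 38


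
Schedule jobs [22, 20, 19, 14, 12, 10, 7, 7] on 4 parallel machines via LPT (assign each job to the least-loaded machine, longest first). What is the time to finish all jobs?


Jobs (LPT sorted): [22, 20, 19, 14, 12, 10, 7, 7]
Machines: 4
  J=22 → Machine 1 (load: 0+22=22)
  J=20 → Machine 2 (load: 0+20=20)
  J=19 → Machine 3 (load: 0+19=19)
  J=14 → Machine 4 (load: 0+14=14)
  J=12 → Machine 4 (load: 14+12=26)
  J=10 → Machine 3 (load: 19+10=29)
  J=7 → Machine 2 (load: 20+7=27)
  J=7 → Machine 1 (load: 22+7=29)
Machine loads: [29, 27, 29, 26]
Makespan = max = 29 time units


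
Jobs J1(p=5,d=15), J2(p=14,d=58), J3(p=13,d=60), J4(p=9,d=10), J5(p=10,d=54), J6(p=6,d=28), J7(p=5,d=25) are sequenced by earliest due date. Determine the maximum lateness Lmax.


EDD order: J4 → J1 → J7 → J6 → J5 → J2 → J3
Completion and lateness:
  J4: C=9, d=10, L=9-10=-1
  J1: C=14, d=15, L=14-15=-1
  J7: C=19, d=25, L=19-25=-6
  J6: C=25, d=28, L=25-28=-3
  J5: C=35, d=54, L=35-54=-19
  J2: C=49, d=58, L=49-58=-9
  J3: C=62, d=60, L=62-60=2
Lmax = max(-1, -1, -6, -3, -19, -9, 2)
= 2


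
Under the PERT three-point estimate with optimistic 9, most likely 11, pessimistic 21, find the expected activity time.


te = (o + 4m + p) / 6
= (9 + 4×11 + 21) / 6
= (9 + 44 + 21) / 6
= 74 / 6
= 12.33


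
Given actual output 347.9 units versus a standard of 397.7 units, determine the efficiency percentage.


Efficiency = (actual / standard) × 100
= (347.9 / 397.7) × 100
= 87.5%


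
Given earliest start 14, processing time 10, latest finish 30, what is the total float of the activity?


EF = ES + duration = 14 + 10 = 24
LS = LF - duration = 30 - 10 = 20
Total Float = LF - EF = 30 - 24
(or LS - ES = 20 - 14)
= 6


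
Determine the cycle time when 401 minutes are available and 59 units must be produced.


Cycle time = available time / demand
= 401 / 59
= 6.80 min/unit


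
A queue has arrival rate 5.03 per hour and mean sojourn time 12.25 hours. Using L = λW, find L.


Little's law: L = λ × W
= 5.03 × 12.25
= 61.62


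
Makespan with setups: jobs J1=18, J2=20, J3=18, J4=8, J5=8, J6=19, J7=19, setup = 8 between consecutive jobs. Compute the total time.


Makespan = Σ processing + (n-1) × setup
= (18 + 20 + 18 + 8 + 8 + 19 + 19) + (7-1)×8
= 110 + 48
= 158 time units


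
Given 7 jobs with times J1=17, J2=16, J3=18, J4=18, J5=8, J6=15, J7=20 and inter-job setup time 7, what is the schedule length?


Makespan = Σ processing + (n-1) × setup
= (17 + 16 + 18 + 18 + 8 + 15 + 20) + (7-1)×7
= 112 + 42
= 154 time units


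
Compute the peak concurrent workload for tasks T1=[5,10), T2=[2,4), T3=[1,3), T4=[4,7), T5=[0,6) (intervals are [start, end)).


Check each time point for overlaps:
  t=2: 3 tasks active (T2, T3, T5)
Max concurrent = 3


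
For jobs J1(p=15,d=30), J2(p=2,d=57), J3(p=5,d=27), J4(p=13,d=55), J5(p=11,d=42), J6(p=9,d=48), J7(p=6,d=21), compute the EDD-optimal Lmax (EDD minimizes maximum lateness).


EDD order: J7 → J3 → J1 → J5 → J6 → J4 → J2
Completion and lateness:
  J7: C=6, d=21, L=6-21=-15
  J3: C=11, d=27, L=11-27=-16
  J1: C=26, d=30, L=26-30=-4
  J5: C=37, d=42, L=37-42=-5
  J6: C=46, d=48, L=46-48=-2
  J4: C=59, d=55, L=59-55=4
  J2: C=61, d=57, L=61-57=4
Lmax = max(-15, -16, -4, -5, -2, 4, 4)
= 4
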